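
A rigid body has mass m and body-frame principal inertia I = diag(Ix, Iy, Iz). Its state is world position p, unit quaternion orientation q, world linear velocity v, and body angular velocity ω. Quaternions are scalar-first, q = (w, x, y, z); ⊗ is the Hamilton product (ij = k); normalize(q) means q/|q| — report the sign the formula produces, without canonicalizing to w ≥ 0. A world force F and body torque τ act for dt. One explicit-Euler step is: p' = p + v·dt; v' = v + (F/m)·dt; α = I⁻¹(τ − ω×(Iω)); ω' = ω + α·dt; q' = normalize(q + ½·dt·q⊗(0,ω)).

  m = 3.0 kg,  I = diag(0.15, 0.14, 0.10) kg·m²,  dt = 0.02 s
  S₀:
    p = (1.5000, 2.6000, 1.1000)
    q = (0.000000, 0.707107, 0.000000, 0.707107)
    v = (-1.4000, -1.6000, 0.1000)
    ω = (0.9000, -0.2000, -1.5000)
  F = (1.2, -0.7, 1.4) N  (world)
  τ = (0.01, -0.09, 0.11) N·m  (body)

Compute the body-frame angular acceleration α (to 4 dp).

gyro term ω×Iω = (-0.0120, -0.0675, 0.0018)
(τ − ω×Iω)/I = (0.1467, -0.1607, 1.0820)

α = (0.1467, -0.1607, 1.0820)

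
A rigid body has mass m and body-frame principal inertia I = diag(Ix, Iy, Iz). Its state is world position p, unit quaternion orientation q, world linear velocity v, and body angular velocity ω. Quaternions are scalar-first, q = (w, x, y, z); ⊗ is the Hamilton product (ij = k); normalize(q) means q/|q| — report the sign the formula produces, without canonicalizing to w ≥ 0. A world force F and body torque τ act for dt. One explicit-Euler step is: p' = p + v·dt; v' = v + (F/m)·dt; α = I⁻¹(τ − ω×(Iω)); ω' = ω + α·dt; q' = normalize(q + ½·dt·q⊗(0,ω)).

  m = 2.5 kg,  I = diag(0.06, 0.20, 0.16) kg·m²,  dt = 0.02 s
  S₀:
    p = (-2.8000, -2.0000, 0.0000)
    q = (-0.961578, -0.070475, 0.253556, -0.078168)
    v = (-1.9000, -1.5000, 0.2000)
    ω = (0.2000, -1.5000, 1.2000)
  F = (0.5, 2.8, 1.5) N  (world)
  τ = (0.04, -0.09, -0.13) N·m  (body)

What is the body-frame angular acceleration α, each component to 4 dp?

α = (-0.5333, -0.3300, -0.5500)

ω×(Iω) gyroscopic = (0.0720, -0.0240, -0.0420)
angular accel α = (-0.5333, -0.3300, -0.5500)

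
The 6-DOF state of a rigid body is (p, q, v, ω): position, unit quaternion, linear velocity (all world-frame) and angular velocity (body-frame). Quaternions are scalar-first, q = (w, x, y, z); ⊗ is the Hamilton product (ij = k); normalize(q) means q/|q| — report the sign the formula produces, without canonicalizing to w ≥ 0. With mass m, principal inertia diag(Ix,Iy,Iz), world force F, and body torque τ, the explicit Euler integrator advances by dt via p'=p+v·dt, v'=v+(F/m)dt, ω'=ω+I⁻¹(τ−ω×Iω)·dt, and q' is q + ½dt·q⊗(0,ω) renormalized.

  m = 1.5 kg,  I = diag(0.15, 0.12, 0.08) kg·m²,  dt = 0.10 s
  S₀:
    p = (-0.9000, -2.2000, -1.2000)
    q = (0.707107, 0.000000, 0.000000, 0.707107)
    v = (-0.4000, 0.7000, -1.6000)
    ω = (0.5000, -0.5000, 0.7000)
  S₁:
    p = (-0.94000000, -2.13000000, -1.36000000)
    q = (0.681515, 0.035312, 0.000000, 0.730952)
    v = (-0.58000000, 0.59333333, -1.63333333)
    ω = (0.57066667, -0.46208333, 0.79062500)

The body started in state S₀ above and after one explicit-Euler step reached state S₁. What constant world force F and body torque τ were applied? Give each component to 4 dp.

F = (-2.7000, -1.6000, -0.5000)
τ = (0.1200, 0.0700, 0.0800)

ω₁ − ω₀ = (0.07066667, 0.03791667, 0.09062500)
applied torque τ = (0.1200, 0.0700, 0.0800)
Δv = v₁−v₀ = (-0.18000000, -0.10666667, -0.03333333)
F = m·Δv/dt = (-2.7000, -1.6000, -0.5000)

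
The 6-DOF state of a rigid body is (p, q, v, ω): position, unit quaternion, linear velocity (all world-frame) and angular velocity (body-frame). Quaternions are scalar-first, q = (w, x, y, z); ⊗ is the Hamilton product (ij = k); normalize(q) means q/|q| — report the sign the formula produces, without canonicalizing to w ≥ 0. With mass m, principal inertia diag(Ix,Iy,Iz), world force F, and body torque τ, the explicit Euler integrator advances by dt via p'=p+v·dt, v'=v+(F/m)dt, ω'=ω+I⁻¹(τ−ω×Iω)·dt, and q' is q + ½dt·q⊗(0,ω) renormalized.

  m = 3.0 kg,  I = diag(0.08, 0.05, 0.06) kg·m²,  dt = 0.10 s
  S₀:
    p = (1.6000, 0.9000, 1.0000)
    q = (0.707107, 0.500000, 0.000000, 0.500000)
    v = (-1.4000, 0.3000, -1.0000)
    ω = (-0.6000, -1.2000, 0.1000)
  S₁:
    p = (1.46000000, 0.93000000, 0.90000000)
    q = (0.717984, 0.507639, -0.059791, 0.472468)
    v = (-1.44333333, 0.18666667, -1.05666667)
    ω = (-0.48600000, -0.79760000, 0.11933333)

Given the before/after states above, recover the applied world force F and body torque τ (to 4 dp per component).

rate change Δω = (0.11400000, 0.40240000, 0.01933333)
gyro term ω₀×Iω₀ = (-0.0012, -0.0012, -0.0216)
τ = I·(Δω/dt) + ω₀×(Iω₀) = (0.0900, 0.2000, -0.0100)
Δv = v₁−v₀ = (-0.04333333, -0.11333333, -0.05666667)
m·(v₁−v₀)/dt = (-1.3000, -3.4000, -1.7000)

F = (-1.3000, -3.4000, -1.7000)
τ = (0.0900, 0.2000, -0.0100)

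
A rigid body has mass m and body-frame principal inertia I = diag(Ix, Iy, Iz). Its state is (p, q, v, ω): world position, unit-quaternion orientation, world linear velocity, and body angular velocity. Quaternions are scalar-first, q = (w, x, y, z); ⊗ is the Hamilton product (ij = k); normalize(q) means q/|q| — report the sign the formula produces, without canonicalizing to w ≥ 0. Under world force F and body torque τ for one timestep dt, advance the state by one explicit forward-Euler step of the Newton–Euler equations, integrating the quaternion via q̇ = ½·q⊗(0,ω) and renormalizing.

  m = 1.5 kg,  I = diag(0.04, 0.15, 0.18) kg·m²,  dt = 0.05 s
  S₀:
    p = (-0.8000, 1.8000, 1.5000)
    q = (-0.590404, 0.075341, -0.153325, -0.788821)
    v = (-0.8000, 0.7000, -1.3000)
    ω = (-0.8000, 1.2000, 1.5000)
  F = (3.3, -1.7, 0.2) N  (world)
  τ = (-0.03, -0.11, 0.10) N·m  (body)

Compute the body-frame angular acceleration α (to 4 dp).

precession coupling ω×(Iω) = (0.0540, 0.1680, -0.1056)
angular accel α = (-2.1000, -1.8533, 1.1422)

α = (-2.1000, -1.8533, 1.1422)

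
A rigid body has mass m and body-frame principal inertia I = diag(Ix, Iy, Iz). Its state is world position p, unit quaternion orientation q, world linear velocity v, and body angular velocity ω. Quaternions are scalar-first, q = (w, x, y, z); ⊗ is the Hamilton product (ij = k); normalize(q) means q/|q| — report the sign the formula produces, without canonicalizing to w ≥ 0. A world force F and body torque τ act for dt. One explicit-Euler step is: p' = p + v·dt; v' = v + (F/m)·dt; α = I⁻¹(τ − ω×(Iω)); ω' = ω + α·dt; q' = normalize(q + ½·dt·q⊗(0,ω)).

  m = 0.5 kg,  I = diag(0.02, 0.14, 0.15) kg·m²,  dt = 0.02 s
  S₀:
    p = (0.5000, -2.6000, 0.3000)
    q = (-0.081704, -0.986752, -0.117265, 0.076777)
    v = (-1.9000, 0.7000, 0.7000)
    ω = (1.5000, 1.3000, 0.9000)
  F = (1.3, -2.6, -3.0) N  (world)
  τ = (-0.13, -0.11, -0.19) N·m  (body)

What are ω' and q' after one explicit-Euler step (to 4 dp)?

ω' = (1.3583, 1.3094, 0.8435)
q' = (-0.0661, -0.9898, -0.1083, 0.0650)

angular accel α = (-7.0850, 0.4679, -2.8267)
ω + α·dt = (1.3583, 1.3094, 0.8435)
2q̇ = q⊗(0,ω) = (1.5634732, -0.3279046, 0.8970271, -1.1804137)
q' = normalize(q + ½dt·q⊗(0,ω)) = (-0.0661, -0.9898, -0.1083, 0.0650)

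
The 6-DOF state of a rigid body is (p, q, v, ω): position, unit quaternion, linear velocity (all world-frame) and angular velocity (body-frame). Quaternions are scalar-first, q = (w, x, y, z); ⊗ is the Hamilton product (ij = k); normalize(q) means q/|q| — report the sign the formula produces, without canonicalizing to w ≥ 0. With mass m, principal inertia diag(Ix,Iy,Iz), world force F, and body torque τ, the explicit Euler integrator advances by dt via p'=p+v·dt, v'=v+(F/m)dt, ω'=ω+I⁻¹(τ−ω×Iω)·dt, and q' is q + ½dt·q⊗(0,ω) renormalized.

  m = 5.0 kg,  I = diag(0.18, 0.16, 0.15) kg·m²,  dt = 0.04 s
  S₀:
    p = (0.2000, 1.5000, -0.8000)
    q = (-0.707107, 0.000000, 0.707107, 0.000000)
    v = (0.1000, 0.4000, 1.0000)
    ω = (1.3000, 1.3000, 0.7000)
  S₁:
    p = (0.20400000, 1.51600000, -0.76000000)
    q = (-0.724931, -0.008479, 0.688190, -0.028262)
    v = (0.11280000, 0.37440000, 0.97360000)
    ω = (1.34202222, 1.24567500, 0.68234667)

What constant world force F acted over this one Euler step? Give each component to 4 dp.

v₁ − v₀ = (0.01280000, -0.02560000, -0.02640000)
m·(v₁−v₀)/dt = (1.6000, -3.2000, -3.3000)

F = (1.6000, -3.2000, -3.3000)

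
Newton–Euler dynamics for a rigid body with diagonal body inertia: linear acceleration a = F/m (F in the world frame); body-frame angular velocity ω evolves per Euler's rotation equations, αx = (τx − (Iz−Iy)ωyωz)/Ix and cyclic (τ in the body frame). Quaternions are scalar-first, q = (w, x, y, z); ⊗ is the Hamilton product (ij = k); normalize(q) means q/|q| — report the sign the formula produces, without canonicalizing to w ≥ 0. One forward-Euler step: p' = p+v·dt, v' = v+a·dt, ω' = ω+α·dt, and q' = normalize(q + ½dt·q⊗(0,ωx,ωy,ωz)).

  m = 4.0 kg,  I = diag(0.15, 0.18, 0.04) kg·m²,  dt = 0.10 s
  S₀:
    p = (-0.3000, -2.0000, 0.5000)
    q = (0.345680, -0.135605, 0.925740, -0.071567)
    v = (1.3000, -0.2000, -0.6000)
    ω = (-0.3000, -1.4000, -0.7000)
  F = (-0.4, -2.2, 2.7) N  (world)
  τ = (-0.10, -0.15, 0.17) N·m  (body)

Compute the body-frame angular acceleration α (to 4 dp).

α = (0.2480, -0.9617, 3.9350)

precession coupling ω×(Iω) = (-0.1372, 0.0231, 0.0126)
angular accel α = (0.2480, -0.9617, 3.9350)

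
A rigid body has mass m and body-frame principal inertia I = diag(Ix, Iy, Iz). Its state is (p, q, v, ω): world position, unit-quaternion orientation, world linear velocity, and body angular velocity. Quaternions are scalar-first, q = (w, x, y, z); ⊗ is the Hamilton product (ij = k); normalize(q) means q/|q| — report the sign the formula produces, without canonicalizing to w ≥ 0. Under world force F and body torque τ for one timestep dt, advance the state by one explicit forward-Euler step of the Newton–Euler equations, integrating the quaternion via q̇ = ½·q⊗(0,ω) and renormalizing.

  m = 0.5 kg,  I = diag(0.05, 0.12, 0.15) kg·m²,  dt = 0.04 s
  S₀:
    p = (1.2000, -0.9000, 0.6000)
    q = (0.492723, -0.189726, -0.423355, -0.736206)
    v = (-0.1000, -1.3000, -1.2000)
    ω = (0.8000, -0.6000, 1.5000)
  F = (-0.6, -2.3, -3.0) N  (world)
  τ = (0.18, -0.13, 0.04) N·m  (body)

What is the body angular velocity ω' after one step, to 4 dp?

precession coupling ω×(Iω) = (-0.0270, -0.1200, -0.0336)
α = I⁻¹(τ − ω×Iω) = (4.1400, -0.0833, 0.4907)
ω + α·dt = (0.9656, -0.6033, 1.5196)

ω' = (0.9656, -0.6033, 1.5196)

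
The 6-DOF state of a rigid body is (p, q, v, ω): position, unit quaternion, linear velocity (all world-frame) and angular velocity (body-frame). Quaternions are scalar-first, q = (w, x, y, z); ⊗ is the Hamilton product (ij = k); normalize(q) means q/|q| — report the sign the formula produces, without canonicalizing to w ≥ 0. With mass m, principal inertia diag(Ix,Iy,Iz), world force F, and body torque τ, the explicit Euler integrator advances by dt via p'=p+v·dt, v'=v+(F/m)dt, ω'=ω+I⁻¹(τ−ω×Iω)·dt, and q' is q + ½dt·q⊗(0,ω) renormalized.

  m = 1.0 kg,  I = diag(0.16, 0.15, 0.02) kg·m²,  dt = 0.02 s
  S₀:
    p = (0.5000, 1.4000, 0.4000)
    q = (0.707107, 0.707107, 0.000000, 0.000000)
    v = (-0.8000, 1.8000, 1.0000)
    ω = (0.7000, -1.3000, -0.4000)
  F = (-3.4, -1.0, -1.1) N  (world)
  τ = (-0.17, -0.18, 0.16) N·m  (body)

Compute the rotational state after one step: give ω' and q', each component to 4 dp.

α = I⁻¹(τ − ω×Iω) = (-0.6400, -0.9387, 7.5450)
ω + α·dt = (0.6872, -1.3188, -0.2491)
q⊗(0,ω) = (-0.4949749, 0.4949749, -0.6363963, -1.2020819)
q + ½dt·q⊗(0,ω), renormalized = (0.7021, 0.7120, -0.0064, -0.0120)

ω' = (0.6872, -1.3188, -0.2491)
q' = (0.7021, 0.7120, -0.0064, -0.0120)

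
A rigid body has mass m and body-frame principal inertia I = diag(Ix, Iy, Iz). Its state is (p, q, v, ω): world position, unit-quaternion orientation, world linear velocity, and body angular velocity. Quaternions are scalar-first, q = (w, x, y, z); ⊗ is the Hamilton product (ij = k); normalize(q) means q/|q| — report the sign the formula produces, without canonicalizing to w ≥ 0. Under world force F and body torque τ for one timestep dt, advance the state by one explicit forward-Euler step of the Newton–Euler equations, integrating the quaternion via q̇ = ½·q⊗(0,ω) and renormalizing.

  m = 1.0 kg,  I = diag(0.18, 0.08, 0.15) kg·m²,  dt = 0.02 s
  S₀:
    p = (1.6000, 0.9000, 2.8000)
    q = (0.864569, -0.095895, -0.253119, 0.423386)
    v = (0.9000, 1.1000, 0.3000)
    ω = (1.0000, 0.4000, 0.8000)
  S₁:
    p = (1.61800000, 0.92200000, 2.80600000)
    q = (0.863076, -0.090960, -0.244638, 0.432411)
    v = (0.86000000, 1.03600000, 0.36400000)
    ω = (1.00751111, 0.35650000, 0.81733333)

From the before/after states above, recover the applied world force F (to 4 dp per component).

velocity change Δv = (-0.04000000, -0.06400000, 0.06400000)
m·(v₁−v₀)/dt = (-2.0000, -3.2000, 3.2000)

F = (-2.0000, -3.2000, 3.2000)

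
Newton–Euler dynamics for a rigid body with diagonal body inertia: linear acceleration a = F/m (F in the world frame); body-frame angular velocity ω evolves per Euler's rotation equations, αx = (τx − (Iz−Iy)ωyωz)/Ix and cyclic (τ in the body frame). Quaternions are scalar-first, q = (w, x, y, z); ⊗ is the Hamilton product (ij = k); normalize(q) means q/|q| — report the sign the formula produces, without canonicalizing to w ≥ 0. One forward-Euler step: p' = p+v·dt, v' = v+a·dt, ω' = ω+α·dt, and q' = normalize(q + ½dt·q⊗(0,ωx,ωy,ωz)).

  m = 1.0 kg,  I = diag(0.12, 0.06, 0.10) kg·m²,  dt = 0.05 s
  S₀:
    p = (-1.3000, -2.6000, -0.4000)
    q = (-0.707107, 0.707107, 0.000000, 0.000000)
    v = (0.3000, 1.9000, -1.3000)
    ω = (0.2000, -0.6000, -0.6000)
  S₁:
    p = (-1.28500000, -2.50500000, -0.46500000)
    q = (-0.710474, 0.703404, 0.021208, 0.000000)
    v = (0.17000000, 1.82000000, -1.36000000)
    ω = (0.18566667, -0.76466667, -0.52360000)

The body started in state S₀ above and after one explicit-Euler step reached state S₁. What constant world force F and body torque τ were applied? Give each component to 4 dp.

rate change Δω = (-0.01433333, -0.16466667, 0.07640000)
ω₀×(Iω₀) = (0.0144, -0.0024, 0.0072)
applied torque τ = (-0.0200, -0.2000, 0.1600)
v₁ − v₀ = (-0.13000000, -0.08000000, -0.06000000)
applied force F = (-2.6000, -1.6000, -1.2000)

F = (-2.6000, -1.6000, -1.2000)
τ = (-0.0200, -0.2000, 0.1600)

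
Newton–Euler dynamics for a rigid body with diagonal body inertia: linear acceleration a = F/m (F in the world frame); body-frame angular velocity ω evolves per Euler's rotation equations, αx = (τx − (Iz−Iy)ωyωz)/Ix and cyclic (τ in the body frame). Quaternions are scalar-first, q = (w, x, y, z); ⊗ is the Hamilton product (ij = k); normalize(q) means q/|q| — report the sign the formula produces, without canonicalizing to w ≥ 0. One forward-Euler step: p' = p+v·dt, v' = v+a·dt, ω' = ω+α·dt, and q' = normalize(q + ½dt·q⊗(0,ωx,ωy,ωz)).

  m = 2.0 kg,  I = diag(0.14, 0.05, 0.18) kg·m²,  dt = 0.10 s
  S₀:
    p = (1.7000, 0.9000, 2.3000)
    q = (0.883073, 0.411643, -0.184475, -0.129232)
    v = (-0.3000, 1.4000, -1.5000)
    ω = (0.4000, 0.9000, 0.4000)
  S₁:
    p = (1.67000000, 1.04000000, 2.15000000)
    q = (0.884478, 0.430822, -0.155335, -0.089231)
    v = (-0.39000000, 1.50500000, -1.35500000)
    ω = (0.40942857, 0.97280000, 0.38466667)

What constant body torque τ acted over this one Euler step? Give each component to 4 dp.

rate change Δω = (0.00942857, 0.07280000, -0.01533333)
ω₀×(Iω₀) = (0.0468, -0.0064, -0.0324)
τ = I·(Δω/dt) + ω₀×(Iω₀) = (0.0600, 0.0300, -0.0600)

τ = (0.0600, 0.0300, -0.0600)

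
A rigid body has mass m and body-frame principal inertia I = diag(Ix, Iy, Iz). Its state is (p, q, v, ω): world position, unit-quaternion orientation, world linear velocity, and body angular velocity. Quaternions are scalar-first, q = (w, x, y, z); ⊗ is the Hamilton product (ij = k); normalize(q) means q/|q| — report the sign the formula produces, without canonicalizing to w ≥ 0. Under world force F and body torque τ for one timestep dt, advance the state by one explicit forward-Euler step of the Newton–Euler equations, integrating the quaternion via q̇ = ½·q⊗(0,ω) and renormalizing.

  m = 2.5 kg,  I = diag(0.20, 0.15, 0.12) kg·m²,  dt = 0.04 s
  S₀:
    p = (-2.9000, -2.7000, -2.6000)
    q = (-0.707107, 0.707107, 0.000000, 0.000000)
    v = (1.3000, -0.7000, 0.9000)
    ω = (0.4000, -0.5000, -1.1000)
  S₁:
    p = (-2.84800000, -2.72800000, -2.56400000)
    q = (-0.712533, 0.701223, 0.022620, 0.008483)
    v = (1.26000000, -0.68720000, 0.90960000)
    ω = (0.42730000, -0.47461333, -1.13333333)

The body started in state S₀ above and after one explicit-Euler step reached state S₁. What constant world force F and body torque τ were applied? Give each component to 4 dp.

F = (-2.5000, 0.8000, 0.6000)
τ = (0.1200, 0.0600, -0.0900)

rate change Δω = (0.02730000, 0.02538667, -0.03333333)
gyro term ω₀×Iω₀ = (-0.0165, -0.0352, 0.0100)
applied torque τ = (0.1200, 0.0600, -0.0900)
Δv = v₁−v₀ = (-0.04000000, 0.01280000, 0.00960000)
applied force F = (-2.5000, 0.8000, 0.6000)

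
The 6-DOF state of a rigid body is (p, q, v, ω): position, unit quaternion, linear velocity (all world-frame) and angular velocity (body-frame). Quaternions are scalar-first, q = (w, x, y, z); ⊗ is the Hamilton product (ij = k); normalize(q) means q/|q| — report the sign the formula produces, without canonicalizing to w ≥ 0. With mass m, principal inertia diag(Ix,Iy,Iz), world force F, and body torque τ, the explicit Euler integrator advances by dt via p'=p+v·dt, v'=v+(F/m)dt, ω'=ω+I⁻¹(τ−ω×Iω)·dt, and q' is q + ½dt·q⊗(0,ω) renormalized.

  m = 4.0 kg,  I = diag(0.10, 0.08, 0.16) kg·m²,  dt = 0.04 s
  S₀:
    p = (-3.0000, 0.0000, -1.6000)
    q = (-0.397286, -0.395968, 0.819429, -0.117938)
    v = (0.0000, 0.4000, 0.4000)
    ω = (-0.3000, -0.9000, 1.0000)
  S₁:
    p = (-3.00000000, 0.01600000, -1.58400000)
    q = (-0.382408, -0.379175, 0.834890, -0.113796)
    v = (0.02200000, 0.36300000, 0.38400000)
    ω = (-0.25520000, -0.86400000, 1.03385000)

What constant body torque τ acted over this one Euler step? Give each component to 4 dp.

τ = (0.0400, 0.0900, 0.1300)

ω₁ − ω₀ = (0.04480000, 0.03600000, 0.03385000)
I·α + gyro = (0.0400, 0.0900, 0.1300)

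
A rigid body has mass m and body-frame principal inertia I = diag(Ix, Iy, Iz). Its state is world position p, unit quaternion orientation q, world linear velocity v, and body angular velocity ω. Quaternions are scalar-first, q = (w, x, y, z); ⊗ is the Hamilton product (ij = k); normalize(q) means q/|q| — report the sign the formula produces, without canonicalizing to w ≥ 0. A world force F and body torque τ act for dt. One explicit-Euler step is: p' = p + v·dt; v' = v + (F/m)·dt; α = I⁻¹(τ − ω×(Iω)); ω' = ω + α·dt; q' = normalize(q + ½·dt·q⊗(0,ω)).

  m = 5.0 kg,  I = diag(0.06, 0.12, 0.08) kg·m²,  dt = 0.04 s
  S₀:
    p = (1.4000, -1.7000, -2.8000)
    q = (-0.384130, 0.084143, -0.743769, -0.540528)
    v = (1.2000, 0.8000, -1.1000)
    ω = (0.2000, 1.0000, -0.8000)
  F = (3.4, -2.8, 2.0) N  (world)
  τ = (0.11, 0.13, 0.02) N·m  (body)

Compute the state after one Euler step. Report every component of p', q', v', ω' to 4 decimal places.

a = F/m = (0.6800, -0.5600, 0.4000)
p' = p + v·dt = (1.4480, -1.6680, -2.8440)
new velocity v' = (1.2272, 0.7776, -1.0840)
ω×(Iω) gyroscopic = (0.0320, 0.0032, 0.0120)
α = I⁻¹(τ − ω×Iω) = (1.3000, 1.0567, 0.1000)
ω' = ω + α·dt = (0.2520, 1.0423, -0.7960)
q⊗(0,ω) = (0.2945180, 1.0587172, -0.4249212, 0.5402008)
q' = normalize(q + ½dt·q⊗(0,ω)) = (-0.3781, 0.1053, -0.7520, -0.5295)

p' = (1.4480, -1.6680, -2.8440)
q' = (-0.3781, 0.1053, -0.7520, -0.5295)
v' = (1.2272, 0.7776, -1.0840)
ω' = (0.2520, 1.0423, -0.7960)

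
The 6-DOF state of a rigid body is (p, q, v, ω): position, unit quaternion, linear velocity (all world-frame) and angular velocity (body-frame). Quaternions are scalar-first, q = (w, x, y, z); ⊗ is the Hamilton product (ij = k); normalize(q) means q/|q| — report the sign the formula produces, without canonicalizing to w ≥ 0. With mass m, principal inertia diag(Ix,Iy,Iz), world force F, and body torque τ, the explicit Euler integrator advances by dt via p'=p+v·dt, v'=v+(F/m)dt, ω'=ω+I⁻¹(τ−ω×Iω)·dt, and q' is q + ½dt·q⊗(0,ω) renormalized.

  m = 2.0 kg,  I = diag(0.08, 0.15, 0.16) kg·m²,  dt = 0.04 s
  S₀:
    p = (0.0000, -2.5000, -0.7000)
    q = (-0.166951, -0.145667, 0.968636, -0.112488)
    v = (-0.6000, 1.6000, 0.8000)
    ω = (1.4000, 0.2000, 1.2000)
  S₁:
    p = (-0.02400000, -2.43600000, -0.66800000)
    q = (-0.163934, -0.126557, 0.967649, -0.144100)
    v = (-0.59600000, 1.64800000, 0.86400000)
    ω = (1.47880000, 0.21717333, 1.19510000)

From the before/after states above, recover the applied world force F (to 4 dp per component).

F = (0.2000, 2.4000, 3.2000)

Δv = v₁−v₀ = (0.00400000, 0.04800000, 0.06400000)
m·(v₁−v₀)/dt = (0.2000, 2.4000, 3.2000)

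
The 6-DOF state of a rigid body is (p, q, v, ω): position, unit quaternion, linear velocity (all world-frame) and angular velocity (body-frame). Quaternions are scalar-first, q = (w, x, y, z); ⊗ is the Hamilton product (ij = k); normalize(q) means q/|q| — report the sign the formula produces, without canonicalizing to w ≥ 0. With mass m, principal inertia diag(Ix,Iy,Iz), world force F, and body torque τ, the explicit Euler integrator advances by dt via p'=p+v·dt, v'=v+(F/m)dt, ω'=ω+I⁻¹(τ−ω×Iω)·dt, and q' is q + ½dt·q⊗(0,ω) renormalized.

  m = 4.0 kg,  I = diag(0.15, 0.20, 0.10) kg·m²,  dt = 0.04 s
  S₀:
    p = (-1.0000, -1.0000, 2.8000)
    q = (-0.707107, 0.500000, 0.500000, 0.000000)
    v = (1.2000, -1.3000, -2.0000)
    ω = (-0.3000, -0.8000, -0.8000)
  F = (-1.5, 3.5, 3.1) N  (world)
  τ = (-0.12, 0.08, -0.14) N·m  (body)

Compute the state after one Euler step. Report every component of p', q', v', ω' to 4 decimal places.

precession coupling ω×(Iω) = (-0.0640, 0.0120, 0.0120)
(τ − ω×Iω)/I = (-0.3733, 0.3400, -1.5200)
ω' = ω + α·dt = (-0.3149, -0.7864, -0.8608)
2q̇ = q⊗(0,ω) = (0.5500000, -0.1878679, 0.9656856, 0.3156856)
updated quaternion q' = (-0.6959, 0.4961, 0.5192, 0.0063)
a = (-0.3750, 0.8750, 0.7750)
p + v·dt = (-0.9520, -1.0520, 2.7200)
v' = v + a·dt = (1.1850, -1.2650, -1.9690)

p' = (-0.9520, -1.0520, 2.7200)
q' = (-0.6959, 0.4961, 0.5192, 0.0063)
v' = (1.1850, -1.2650, -1.9690)
ω' = (-0.3149, -0.7864, -0.8608)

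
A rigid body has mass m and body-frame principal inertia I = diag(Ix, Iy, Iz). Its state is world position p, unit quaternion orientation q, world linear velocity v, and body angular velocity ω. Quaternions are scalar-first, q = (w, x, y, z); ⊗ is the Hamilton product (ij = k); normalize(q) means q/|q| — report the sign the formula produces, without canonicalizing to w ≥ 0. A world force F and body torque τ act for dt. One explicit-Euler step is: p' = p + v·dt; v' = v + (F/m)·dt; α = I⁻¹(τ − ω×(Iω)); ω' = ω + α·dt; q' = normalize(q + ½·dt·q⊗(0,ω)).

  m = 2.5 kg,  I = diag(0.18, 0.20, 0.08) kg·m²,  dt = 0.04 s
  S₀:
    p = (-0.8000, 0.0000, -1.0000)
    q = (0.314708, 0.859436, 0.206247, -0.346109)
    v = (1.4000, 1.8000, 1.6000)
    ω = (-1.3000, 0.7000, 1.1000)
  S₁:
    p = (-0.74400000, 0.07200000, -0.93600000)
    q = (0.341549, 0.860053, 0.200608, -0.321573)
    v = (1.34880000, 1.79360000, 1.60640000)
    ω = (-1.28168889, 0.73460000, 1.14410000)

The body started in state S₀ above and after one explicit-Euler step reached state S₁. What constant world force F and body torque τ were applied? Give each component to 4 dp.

v₁ − v₀ = (-0.05120000, -0.00640000, 0.00640000)
m·(v₁−v₀)/dt = (-3.2000, -0.4000, 0.4000)
Δω = ω₁−ω₀ = (0.01831111, 0.03460000, 0.04410000)
I·α + gyro = (-0.0100, 0.0300, 0.0700)

F = (-3.2000, -0.4000, 0.4000)
τ = (-0.0100, 0.0300, 0.0700)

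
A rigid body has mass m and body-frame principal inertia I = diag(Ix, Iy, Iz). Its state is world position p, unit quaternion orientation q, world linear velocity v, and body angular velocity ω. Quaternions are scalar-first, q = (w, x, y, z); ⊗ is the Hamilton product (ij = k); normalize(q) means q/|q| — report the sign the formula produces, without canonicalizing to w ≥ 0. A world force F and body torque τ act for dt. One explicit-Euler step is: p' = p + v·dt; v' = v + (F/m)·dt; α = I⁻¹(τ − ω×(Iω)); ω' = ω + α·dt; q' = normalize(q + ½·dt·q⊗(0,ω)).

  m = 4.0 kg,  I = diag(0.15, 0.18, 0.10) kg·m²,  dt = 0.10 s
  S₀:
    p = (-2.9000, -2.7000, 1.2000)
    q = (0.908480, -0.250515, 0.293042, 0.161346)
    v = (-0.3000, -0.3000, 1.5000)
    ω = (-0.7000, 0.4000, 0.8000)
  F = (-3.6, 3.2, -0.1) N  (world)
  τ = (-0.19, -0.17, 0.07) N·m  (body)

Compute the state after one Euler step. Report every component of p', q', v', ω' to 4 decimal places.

(τ − ω×Iω)/I = (-1.0960, -0.7889, 0.7840)
new body rate ω' = (-0.8096, 0.3211, 0.8784)
q⊗(0,ω) = (-0.4216541, -0.4660408, 0.4508618, 0.8317074)
q' = normalize(q + ½dt·q⊗(0,ω)) = (0.8860, -0.2734, 0.3151, 0.2026)
p' = p + v·dt = (-2.9300, -2.7300, 1.3500)
v' = v + a·dt = (-0.3900, -0.2200, 1.4975)

p' = (-2.9300, -2.7300, 1.3500)
q' = (0.8860, -0.2734, 0.3151, 0.2026)
v' = (-0.3900, -0.2200, 1.4975)
ω' = (-0.8096, 0.3211, 0.8784)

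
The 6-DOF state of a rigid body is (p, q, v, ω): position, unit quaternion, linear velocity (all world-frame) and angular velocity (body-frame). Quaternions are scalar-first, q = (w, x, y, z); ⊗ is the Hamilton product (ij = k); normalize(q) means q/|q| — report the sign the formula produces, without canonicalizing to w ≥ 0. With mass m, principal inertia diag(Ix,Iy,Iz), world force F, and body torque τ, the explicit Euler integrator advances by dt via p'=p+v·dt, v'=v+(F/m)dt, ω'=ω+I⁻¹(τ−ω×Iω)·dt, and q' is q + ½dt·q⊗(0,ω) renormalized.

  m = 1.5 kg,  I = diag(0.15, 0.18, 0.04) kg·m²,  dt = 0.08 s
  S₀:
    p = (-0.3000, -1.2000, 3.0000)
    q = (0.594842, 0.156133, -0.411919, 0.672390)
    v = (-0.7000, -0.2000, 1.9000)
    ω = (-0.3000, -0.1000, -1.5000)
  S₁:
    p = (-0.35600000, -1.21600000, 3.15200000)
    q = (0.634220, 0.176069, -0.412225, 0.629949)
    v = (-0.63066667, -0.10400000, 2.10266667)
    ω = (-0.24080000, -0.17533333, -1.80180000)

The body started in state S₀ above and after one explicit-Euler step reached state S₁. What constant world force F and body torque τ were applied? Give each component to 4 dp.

F = (1.3000, 1.8000, 3.8000)
τ = (0.0900, -0.1200, -0.1500)

ω₁ − ω₀ = (0.05920000, -0.07533333, -0.30180000)
τ = I·(Δω/dt) + ω₀×(Iω₀) = (0.0900, -0.1200, -0.1500)
velocity change Δv = (0.06933333, 0.09600000, 0.20266667)
F = m·Δv/dt = (1.3000, 1.8000, 3.8000)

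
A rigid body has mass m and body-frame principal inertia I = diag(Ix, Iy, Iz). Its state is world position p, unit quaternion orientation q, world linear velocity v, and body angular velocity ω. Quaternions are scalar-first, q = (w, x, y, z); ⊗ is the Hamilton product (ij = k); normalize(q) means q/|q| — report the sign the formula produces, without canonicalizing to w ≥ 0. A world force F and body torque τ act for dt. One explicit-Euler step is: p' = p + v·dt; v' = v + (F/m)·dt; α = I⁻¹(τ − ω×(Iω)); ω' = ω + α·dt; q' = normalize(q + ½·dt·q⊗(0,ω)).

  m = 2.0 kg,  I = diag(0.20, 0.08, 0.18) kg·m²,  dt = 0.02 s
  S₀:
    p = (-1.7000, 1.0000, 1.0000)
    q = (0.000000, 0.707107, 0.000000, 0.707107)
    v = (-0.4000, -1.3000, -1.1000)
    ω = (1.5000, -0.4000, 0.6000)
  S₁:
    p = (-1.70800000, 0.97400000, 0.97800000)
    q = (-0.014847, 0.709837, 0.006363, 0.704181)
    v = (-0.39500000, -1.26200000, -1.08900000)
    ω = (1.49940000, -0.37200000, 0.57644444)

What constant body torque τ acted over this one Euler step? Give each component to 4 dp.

τ = (-0.0300, 0.1300, -0.1400)

ω₁ − ω₀ = (-0.00060000, 0.02800000, -0.02355556)
applied torque τ = (-0.0300, 0.1300, -0.1400)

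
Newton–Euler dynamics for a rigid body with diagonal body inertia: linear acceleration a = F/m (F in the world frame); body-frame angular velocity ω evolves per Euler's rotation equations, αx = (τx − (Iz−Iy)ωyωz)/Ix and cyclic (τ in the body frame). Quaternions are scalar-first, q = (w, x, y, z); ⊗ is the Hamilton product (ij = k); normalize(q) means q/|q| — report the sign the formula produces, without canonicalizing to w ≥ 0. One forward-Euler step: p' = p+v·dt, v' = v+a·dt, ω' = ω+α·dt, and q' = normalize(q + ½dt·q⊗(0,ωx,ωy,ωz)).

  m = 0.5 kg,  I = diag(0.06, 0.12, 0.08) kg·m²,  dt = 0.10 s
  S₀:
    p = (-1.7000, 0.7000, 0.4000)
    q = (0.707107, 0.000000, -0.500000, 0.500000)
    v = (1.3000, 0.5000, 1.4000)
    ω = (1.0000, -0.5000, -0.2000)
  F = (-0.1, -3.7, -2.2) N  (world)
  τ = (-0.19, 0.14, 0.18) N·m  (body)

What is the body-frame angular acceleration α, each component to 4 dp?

α = (-3.1000, 1.1333, 2.6250)

precession coupling ω×(Iω) = (-0.0040, 0.0040, -0.0300)
angular accel α = (-3.1000, 1.1333, 2.6250)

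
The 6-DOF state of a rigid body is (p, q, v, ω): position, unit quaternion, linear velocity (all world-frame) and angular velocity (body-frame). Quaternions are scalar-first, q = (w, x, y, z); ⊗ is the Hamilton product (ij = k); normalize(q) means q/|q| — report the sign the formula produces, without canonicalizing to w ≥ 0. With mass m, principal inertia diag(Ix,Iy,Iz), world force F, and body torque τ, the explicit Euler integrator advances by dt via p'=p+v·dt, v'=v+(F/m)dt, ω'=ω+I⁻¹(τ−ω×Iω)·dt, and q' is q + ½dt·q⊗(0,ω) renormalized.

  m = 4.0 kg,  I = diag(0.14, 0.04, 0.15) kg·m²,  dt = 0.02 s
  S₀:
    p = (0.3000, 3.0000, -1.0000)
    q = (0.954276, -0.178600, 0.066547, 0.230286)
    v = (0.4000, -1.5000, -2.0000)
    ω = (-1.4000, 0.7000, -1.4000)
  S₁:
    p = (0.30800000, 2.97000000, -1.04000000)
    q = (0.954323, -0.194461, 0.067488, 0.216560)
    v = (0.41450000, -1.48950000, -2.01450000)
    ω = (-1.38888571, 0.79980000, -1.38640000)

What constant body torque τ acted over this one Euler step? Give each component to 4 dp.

ω₁ − ω₀ = (0.01111429, 0.09980000, 0.01360000)
τ = I·(Δω/dt) + ω₀×(Iω₀) = (-0.0300, 0.1800, 0.2000)

τ = (-0.0300, 0.1800, 0.2000)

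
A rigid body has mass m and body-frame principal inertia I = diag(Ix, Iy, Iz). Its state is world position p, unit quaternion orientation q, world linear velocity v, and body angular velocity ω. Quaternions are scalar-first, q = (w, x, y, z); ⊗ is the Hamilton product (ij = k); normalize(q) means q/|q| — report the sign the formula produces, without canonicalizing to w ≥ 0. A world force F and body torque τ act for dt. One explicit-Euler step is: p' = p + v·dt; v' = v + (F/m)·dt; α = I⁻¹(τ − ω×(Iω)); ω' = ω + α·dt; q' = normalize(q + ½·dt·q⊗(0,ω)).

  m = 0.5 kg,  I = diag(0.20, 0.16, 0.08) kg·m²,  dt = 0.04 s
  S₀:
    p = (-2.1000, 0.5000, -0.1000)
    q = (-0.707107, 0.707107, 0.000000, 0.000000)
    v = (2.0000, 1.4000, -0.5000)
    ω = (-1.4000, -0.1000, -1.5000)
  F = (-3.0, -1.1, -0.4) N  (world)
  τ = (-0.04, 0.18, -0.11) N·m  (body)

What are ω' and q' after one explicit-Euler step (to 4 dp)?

ω' = (-1.4056, -0.1180, -1.5522)
q' = (-0.6867, 0.7263, 0.0226, 0.0198)

angular accel α = (-0.1400, -0.4500, -1.3050)
ω + α·dt = (-1.4056, -0.1180, -1.5522)
Hamilton product q⊗(0,ω) = (0.9899498, 0.9899498, 1.1313712, 0.9899498)
q + ½dt·q⊗(0,ω), renormalized = (-0.6867, 0.7263, 0.0226, 0.0198)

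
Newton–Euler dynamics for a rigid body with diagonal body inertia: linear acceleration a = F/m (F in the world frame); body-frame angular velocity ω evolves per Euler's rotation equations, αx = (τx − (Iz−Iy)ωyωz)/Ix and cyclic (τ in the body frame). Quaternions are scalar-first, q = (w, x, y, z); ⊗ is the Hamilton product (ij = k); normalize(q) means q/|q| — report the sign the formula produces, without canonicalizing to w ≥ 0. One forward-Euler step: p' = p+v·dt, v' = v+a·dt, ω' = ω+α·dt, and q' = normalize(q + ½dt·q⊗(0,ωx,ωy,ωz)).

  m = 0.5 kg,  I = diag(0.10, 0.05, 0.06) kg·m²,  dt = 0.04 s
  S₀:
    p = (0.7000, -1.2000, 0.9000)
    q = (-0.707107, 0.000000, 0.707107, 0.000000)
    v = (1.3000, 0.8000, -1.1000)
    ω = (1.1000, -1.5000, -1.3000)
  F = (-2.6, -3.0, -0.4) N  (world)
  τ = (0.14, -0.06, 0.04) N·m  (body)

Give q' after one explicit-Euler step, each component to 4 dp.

q' = (-0.6852, -0.0339, 0.7276, 0.0028)

q⊗(0,ω) = (1.0606605, -1.6970568, 1.0606605, 0.1414214)
q + ½dt·q⊗(0,ω), renormalized = (-0.6852, -0.0339, 0.7276, 0.0028)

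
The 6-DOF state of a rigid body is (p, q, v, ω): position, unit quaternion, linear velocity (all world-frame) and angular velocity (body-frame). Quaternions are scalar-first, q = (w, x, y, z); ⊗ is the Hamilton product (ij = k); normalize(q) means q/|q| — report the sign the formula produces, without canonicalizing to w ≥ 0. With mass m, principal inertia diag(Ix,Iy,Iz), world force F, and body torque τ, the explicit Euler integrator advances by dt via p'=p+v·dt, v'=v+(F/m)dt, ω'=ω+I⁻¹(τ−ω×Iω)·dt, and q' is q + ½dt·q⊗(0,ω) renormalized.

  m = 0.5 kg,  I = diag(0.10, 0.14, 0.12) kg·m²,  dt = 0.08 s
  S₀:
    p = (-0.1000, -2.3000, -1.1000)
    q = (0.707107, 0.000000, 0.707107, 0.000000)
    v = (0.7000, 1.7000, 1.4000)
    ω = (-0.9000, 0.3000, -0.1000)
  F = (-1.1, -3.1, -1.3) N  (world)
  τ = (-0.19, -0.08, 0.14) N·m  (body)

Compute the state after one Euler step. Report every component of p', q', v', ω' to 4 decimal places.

ω×(Iω) gyroscopic = (0.0006, -0.0018, -0.0108)
(τ − ω×Iω)/I = (-1.9060, -0.5586, 1.2567)
new body rate ω' = (-1.0525, 0.2553, 0.0005)
2q̇ = q⊗(0,ω) = (-0.2121321, -0.7071070, 0.2121321, 0.5656856)
q + ½dt·q⊗(0,ω), renormalized = (0.6981, -0.0283, 0.7151, 0.0226)
p' = p + v·dt = (-0.0440, -2.1640, -0.9880)
v + (F/m)dt = (0.5240, 1.2040, 1.1920)

p' = (-0.0440, -2.1640, -0.9880)
q' = (0.6981, -0.0283, 0.7151, 0.0226)
v' = (0.5240, 1.2040, 1.1920)
ω' = (-1.0525, 0.2553, 0.0005)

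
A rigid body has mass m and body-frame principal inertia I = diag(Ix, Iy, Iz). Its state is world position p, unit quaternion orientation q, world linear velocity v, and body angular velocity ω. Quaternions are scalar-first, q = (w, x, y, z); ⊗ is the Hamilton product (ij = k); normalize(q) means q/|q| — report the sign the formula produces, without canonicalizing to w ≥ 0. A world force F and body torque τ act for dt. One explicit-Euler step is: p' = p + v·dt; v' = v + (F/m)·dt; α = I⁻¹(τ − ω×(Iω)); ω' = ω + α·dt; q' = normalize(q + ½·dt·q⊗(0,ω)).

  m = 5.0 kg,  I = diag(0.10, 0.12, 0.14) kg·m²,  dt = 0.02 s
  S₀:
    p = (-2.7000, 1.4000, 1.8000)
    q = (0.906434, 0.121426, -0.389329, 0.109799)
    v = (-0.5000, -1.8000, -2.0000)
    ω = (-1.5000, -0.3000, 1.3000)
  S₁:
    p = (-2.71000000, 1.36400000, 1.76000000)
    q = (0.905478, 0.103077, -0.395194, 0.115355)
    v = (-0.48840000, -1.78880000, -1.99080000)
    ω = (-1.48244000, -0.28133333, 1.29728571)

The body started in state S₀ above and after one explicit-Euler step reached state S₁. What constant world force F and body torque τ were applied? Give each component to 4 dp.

ω₁ − ω₀ = (0.01756000, 0.01866667, -0.00271429)
precession coupling = (-0.0078, 0.0780, 0.0090)
applied torque τ = (0.0800, 0.1900, -0.0100)
Δv = v₁−v₀ = (0.01160000, 0.01120000, 0.00920000)
applied force F = (2.9000, 2.8000, 2.3000)

F = (2.9000, 2.8000, 2.3000)
τ = (0.0800, 0.1900, -0.0100)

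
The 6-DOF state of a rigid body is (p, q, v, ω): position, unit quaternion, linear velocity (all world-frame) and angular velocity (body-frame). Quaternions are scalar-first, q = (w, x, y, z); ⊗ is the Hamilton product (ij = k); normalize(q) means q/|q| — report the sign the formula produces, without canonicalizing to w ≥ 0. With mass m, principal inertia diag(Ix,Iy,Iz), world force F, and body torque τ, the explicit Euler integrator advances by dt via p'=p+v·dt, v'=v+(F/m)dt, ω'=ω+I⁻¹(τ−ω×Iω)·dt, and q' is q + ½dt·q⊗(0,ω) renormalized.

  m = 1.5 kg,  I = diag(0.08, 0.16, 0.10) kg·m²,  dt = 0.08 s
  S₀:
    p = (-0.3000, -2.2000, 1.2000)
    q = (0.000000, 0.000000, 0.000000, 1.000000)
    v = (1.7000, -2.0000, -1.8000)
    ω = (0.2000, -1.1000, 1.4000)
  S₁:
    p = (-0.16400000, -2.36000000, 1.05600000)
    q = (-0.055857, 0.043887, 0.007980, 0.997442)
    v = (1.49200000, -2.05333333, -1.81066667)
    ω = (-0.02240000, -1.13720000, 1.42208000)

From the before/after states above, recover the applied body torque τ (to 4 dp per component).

rate change Δω = (-0.22240000, -0.03720000, 0.02208000)
ω₀×(Iω₀) = (0.0924, -0.0056, -0.0176)
applied torque τ = (-0.1300, -0.0800, 0.0100)

τ = (-0.1300, -0.0800, 0.0100)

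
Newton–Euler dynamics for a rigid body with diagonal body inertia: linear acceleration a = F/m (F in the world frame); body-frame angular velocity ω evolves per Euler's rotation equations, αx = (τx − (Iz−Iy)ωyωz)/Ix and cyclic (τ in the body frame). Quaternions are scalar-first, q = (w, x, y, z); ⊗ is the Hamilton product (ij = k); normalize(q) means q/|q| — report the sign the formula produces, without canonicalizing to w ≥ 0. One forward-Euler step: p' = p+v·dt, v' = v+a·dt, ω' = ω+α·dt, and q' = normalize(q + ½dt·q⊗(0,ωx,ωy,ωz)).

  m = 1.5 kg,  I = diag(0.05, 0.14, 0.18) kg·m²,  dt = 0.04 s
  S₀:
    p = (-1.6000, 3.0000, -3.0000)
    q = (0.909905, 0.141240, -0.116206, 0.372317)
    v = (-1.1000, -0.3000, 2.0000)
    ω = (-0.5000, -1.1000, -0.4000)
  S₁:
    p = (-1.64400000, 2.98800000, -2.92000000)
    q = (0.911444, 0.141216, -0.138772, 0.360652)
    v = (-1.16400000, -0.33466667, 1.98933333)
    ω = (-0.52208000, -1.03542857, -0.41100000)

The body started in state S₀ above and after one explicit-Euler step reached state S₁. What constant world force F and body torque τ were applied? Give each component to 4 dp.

velocity change Δv = (-0.06400000, -0.03466667, -0.01066667)
m·(v₁−v₀)/dt = (-2.4000, -1.3000, -0.4000)
rate change Δω = (-0.02208000, 0.06457143, -0.01100000)
τ = I·(Δω/dt) + ω₀×(Iω₀) = (-0.0100, 0.2000, 0.0000)

F = (-2.4000, -1.3000, -0.4000)
τ = (-0.0100, 0.2000, 0.0000)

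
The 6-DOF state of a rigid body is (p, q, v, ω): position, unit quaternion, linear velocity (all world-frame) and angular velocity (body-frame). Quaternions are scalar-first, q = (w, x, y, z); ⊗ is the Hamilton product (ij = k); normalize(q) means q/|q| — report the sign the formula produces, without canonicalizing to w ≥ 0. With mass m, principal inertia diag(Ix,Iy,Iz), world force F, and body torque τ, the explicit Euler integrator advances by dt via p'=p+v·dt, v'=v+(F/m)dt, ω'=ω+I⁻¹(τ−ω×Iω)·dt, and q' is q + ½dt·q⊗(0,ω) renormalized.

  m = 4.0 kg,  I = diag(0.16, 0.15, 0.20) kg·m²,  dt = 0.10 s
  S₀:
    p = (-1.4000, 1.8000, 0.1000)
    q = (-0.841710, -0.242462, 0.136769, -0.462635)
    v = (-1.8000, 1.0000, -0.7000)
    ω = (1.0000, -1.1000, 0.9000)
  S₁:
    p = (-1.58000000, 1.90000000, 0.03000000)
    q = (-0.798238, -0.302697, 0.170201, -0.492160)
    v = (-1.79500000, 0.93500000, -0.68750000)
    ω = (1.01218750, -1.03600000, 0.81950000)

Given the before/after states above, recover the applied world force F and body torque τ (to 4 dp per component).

F = (0.2000, -2.6000, 0.5000)
τ = (-0.0300, 0.0600, -0.1500)

Δω = ω₁−ω₀ = (0.01218750, 0.06400000, -0.08050000)
ω₀×(Iω₀) = (-0.0495, -0.0360, 0.0110)
applied torque τ = (-0.0300, 0.0600, -0.1500)
Δv = v₁−v₀ = (0.00500000, -0.06500000, 0.01250000)
F = m·Δv/dt = (0.2000, -2.6000, 0.5000)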